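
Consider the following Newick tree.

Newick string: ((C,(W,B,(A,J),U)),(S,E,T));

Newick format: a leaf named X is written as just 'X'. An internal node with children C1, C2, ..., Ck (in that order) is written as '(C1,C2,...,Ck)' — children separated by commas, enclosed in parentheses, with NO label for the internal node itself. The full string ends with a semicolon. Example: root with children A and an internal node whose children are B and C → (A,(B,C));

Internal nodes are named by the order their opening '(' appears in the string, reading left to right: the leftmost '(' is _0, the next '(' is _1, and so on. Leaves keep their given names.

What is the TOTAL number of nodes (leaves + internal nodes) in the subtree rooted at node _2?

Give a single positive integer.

Newick: ((C,(W,B,(A,J),U)),(S,E,T));
Locate _2: it is the '(' at position 4 (the 3rd '(' reading left to right).
Query: subtree rooted at _2
_2: subtree_size = 1 + 6
  W: subtree_size = 1 + 0
  B: subtree_size = 1 + 0
  _3: subtree_size = 1 + 2
    A: subtree_size = 1 + 0
    J: subtree_size = 1 + 0
  U: subtree_size = 1 + 0
Total subtree size of _2: 7

Answer: 7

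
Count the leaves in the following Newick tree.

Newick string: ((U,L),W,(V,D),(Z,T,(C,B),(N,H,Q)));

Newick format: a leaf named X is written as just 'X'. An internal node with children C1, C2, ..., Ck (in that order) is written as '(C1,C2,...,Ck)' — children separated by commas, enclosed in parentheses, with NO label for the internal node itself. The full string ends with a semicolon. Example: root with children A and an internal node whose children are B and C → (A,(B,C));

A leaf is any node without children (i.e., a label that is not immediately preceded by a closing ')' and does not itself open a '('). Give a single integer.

Answer: 12

Derivation:
Newick: ((U,L),W,(V,D),(Z,T,(C,B),(N,H,Q)));
Scan left-to-right; a leaf is any maximal label run not followed by '(':
  pos 2: leaf 'U' → count = 1
  pos 4: leaf 'L' → count = 2
  pos 7: leaf 'W' → count = 3
  pos 10: leaf 'V' → count = 4
  pos 12: leaf 'D' → count = 5
  pos 16: leaf 'Z' → count = 6
  pos 18: leaf 'T' → count = 7
  pos 21: leaf 'C' → count = 8
  pos 23: leaf 'B' → count = 9
  pos 27: leaf 'N' → count = 10
  pos 29: leaf 'H' → count = 11
  pos 31: leaf 'Q' → count = 12
Total leaves: 12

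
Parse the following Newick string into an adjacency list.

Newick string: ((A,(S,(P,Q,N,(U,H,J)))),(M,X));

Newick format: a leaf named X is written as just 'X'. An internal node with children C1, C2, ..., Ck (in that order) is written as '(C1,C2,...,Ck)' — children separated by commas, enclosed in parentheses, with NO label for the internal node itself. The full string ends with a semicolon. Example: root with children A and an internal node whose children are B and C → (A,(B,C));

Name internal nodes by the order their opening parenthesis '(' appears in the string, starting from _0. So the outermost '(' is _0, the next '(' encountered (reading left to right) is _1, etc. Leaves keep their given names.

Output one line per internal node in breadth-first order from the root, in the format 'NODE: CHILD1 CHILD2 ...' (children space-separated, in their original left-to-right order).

Input: ((A,(S,(P,Q,N,(U,H,J)))),(M,X));
Scanning left-to-right, naming '(' by encounter order:
  pos 0: '(' -> open internal node _0 (depth 1)
  pos 1: '(' -> open internal node _1 (depth 2)
  pos 4: '(' -> open internal node _2 (depth 3)
  pos 7: '(' -> open internal node _3 (depth 4)
  pos 14: '(' -> open internal node _4 (depth 5)
  pos 20: ')' -> close internal node _4 (now at depth 4)
  pos 21: ')' -> close internal node _3 (now at depth 3)
  pos 22: ')' -> close internal node _2 (now at depth 2)
  pos 23: ')' -> close internal node _1 (now at depth 1)
  pos 25: '(' -> open internal node _5 (depth 2)
  pos 29: ')' -> close internal node _5 (now at depth 1)
  pos 30: ')' -> close internal node _0 (now at depth 0)
Total internal nodes: 6
BFS adjacency from root:
  _0: _1 _5
  _1: A _2
  _5: M X
  _2: S _3
  _3: P Q N _4
  _4: U H J

Answer: _0: _1 _5
_1: A _2
_5: M X
_2: S _3
_3: P Q N _4
_4: U H J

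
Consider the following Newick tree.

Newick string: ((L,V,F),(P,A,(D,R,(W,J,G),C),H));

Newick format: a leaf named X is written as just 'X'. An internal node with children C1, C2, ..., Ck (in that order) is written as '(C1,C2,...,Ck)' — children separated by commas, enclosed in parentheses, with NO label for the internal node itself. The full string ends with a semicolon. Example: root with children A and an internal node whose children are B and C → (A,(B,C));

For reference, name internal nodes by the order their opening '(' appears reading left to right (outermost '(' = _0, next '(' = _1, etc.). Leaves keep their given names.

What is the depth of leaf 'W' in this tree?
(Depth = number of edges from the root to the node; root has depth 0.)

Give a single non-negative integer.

Answer: 4

Derivation:
Newick: ((L,V,F),(P,A,(D,R,(W,J,G),C),H));
Naming internals by '(' encounter order: outermost '(' = _0, next = _1, ...
Query node: W
Path from root: _0 -> _2 -> _3 -> _4 -> W
Depth of W: 4 (number of edges from root)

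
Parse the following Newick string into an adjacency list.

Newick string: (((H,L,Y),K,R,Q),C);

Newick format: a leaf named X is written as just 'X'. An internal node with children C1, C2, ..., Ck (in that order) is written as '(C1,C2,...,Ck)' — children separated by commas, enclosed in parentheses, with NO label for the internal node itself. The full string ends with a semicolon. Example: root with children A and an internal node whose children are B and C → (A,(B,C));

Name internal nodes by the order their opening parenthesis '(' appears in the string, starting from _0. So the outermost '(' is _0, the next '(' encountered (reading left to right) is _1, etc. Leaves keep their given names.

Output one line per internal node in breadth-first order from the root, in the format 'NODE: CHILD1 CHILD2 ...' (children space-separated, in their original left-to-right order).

Answer: _0: _1 C
_1: _2 K R Q
_2: H L Y

Derivation:
Input: (((H,L,Y),K,R,Q),C);
Scanning left-to-right, naming '(' by encounter order:
  pos 0: '(' -> open internal node _0 (depth 1)
  pos 1: '(' -> open internal node _1 (depth 2)
  pos 2: '(' -> open internal node _2 (depth 3)
  pos 8: ')' -> close internal node _2 (now at depth 2)
  pos 15: ')' -> close internal node _1 (now at depth 1)
  pos 18: ')' -> close internal node _0 (now at depth 0)
Total internal nodes: 3
BFS adjacency from root:
  _0: _1 C
  _1: _2 K R Q
  _2: H L Y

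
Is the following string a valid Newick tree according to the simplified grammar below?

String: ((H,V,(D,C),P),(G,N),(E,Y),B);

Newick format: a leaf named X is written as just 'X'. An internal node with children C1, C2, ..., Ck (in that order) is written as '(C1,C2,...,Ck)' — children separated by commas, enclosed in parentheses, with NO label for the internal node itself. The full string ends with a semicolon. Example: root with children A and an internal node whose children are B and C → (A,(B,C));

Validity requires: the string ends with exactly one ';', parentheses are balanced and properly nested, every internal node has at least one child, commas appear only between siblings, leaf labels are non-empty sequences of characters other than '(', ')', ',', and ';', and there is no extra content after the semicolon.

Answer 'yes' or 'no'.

Input: ((H,V,(D,C),P),(G,N),(E,Y),B);
Paren balance: 5 '(' vs 5 ')' OK
Ends with single ';': True
Full parse: OK
Valid: True

Answer: yes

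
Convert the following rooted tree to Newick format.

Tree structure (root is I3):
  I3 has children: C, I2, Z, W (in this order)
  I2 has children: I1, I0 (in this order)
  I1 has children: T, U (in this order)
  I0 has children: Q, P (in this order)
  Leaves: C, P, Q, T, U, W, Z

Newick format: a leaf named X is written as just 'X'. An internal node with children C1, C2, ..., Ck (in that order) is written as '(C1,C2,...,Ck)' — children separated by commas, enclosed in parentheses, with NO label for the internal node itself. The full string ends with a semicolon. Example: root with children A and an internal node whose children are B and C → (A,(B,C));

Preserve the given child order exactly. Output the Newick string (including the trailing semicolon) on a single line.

Answer: (C,((T,U),(Q,P)),Z,W);

Derivation:
internal I3 with children ['C', 'I2', 'Z', 'W']
  leaf 'C' → 'C'
  internal I2 with children ['I1', 'I0']
    internal I1 with children ['T', 'U']
      leaf 'T' → 'T'
      leaf 'U' → 'U'
    → '(T,U)'
    internal I0 with children ['Q', 'P']
      leaf 'Q' → 'Q'
      leaf 'P' → 'P'
    → '(Q,P)'
  → '((T,U),(Q,P))'
  leaf 'Z' → 'Z'
  leaf 'W' → 'W'
→ '(C,((T,U),(Q,P)),Z,W)'
Final: (C,((T,U),(Q,P)),Z,W);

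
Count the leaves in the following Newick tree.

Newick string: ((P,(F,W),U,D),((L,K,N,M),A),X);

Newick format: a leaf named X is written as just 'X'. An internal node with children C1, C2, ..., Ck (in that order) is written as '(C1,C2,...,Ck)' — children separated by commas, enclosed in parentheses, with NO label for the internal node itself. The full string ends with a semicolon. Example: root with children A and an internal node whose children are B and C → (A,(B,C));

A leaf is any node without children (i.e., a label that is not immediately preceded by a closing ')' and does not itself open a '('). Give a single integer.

Answer: 11

Derivation:
Newick: ((P,(F,W),U,D),((L,K,N,M),A),X);
Scan left-to-right; a leaf is any maximal label run not followed by '(':
  pos 2: leaf 'P' → count = 1
  pos 5: leaf 'F' → count = 2
  pos 7: leaf 'W' → count = 3
  pos 10: leaf 'U' → count = 4
  pos 12: leaf 'D' → count = 5
  pos 17: leaf 'L' → count = 6
  pos 19: leaf 'K' → count = 7
  pos 21: leaf 'N' → count = 8
  pos 23: leaf 'M' → count = 9
  pos 26: leaf 'A' → count = 10
  pos 29: leaf 'X' → count = 11
Total leaves: 11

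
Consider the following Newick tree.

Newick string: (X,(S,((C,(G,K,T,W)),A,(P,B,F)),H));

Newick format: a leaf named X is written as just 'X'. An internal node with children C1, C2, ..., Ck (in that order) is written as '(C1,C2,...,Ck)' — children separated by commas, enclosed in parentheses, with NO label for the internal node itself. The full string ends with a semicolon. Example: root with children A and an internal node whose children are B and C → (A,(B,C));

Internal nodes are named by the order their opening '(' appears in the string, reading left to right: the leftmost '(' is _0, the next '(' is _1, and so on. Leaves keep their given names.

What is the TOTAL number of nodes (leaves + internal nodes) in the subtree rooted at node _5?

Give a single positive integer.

Newick: (X,(S,((C,(G,K,T,W)),A,(P,B,F)),H));
Locate _5: it is the '(' at position 23 (the 6th '(' reading left to right).
Query: subtree rooted at _5
_5: subtree_size = 1 + 3
  P: subtree_size = 1 + 0
  B: subtree_size = 1 + 0
  F: subtree_size = 1 + 0
Total subtree size of _5: 4

Answer: 4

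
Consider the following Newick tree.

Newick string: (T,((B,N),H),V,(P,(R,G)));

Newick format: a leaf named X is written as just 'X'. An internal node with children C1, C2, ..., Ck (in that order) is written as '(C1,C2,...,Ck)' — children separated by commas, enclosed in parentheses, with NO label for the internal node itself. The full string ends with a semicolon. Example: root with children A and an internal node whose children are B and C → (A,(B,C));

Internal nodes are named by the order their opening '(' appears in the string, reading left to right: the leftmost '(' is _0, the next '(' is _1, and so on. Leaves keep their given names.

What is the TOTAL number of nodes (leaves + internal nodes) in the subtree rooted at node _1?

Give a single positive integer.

Newick: (T,((B,N),H),V,(P,(R,G)));
Locate _1: it is the '(' at position 3 (the 2nd '(' reading left to right).
Query: subtree rooted at _1
_1: subtree_size = 1 + 4
  _2: subtree_size = 1 + 2
    B: subtree_size = 1 + 0
    N: subtree_size = 1 + 0
  H: subtree_size = 1 + 0
Total subtree size of _1: 5

Answer: 5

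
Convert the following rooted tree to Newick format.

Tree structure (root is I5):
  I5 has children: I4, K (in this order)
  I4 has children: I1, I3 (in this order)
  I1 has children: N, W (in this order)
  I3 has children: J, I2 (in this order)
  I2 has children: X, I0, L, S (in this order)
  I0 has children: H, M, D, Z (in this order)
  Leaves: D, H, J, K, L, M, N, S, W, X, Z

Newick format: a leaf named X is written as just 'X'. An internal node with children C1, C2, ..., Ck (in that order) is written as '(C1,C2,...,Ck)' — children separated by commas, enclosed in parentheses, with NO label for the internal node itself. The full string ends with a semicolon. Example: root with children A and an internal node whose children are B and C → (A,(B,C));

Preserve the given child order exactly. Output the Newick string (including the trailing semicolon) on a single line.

internal I5 with children ['I4', 'K']
  internal I4 with children ['I1', 'I3']
    internal I1 with children ['N', 'W']
      leaf 'N' → 'N'
      leaf 'W' → 'W'
    → '(N,W)'
    internal I3 with children ['J', 'I2']
      leaf 'J' → 'J'
      internal I2 with children ['X', 'I0', 'L', 'S']
        leaf 'X' → 'X'
        internal I0 with children ['H', 'M', 'D', 'Z']
          leaf 'H' → 'H'
          leaf 'M' → 'M'
          leaf 'D' → 'D'
          leaf 'Z' → 'Z'
        → '(H,M,D,Z)'
        leaf 'L' → 'L'
        leaf 'S' → 'S'
      → '(X,(H,M,D,Z),L,S)'
    → '(J,(X,(H,M,D,Z),L,S))'
  → '((N,W),(J,(X,(H,M,D,Z),L,S)))'
  leaf 'K' → 'K'
→ '(((N,W),(J,(X,(H,M,D,Z),L,S))),K)'
Final: (((N,W),(J,(X,(H,M,D,Z),L,S))),K);

Answer: (((N,W),(J,(X,(H,M,D,Z),L,S))),K);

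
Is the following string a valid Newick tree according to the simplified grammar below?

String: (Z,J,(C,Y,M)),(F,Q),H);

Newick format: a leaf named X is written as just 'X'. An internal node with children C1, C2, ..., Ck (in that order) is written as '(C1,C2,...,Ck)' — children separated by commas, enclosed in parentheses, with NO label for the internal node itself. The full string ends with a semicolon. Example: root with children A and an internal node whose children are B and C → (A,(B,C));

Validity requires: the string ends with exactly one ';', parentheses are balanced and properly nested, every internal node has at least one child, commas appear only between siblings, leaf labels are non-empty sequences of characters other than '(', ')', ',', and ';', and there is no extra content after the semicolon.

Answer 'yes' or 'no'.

Answer: no

Derivation:
Input: (Z,J,(C,Y,M)),(F,Q),H);
Paren balance: 3 '(' vs 4 ')' MISMATCH
Ends with single ';': True
Full parse: FAILS (extra content after tree at pos 13)
Valid: False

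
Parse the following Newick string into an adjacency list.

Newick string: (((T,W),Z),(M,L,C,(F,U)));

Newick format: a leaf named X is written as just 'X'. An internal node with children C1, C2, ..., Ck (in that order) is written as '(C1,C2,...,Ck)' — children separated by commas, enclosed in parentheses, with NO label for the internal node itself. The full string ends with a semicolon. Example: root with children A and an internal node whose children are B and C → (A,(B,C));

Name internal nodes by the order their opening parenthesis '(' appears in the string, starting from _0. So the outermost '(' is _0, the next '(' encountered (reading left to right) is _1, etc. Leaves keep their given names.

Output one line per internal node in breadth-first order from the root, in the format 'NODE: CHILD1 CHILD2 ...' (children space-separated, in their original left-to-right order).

Input: (((T,W),Z),(M,L,C,(F,U)));
Scanning left-to-right, naming '(' by encounter order:
  pos 0: '(' -> open internal node _0 (depth 1)
  pos 1: '(' -> open internal node _1 (depth 2)
  pos 2: '(' -> open internal node _2 (depth 3)
  pos 6: ')' -> close internal node _2 (now at depth 2)
  pos 9: ')' -> close internal node _1 (now at depth 1)
  pos 11: '(' -> open internal node _3 (depth 2)
  pos 18: '(' -> open internal node _4 (depth 3)
  pos 22: ')' -> close internal node _4 (now at depth 2)
  pos 23: ')' -> close internal node _3 (now at depth 1)
  pos 24: ')' -> close internal node _0 (now at depth 0)
Total internal nodes: 5
BFS adjacency from root:
  _0: _1 _3
  _1: _2 Z
  _3: M L C _4
  _2: T W
  _4: F U

Answer: _0: _1 _3
_1: _2 Z
_3: M L C _4
_2: T W
_4: F U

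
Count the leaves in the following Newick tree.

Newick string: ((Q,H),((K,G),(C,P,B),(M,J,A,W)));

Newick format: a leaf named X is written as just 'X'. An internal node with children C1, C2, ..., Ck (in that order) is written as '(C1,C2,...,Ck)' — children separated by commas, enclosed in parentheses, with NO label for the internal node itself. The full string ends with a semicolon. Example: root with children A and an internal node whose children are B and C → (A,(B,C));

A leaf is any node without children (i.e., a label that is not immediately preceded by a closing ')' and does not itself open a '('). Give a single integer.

Answer: 11

Derivation:
Newick: ((Q,H),((K,G),(C,P,B),(M,J,A,W)));
Scan left-to-right; a leaf is any maximal label run not followed by '(':
  pos 2: leaf 'Q' → count = 1
  pos 4: leaf 'H' → count = 2
  pos 9: leaf 'K' → count = 3
  pos 11: leaf 'G' → count = 4
  pos 15: leaf 'C' → count = 5
  pos 17: leaf 'P' → count = 6
  pos 19: leaf 'B' → count = 7
  pos 23: leaf 'M' → count = 8
  pos 25: leaf 'J' → count = 9
  pos 27: leaf 'A' → count = 10
  pos 29: leaf 'W' → count = 11
Total leaves: 11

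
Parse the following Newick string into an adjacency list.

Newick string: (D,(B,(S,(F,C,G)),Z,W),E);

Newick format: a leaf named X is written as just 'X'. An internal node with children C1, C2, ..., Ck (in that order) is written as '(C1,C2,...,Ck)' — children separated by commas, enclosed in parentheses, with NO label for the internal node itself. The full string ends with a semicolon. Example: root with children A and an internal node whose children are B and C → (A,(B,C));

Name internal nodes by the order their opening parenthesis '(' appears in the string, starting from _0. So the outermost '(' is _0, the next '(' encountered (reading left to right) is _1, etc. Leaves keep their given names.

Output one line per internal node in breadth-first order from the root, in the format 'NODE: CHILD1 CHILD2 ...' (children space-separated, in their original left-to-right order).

Input: (D,(B,(S,(F,C,G)),Z,W),E);
Scanning left-to-right, naming '(' by encounter order:
  pos 0: '(' -> open internal node _0 (depth 1)
  pos 3: '(' -> open internal node _1 (depth 2)
  pos 6: '(' -> open internal node _2 (depth 3)
  pos 9: '(' -> open internal node _3 (depth 4)
  pos 15: ')' -> close internal node _3 (now at depth 3)
  pos 16: ')' -> close internal node _2 (now at depth 2)
  pos 21: ')' -> close internal node _1 (now at depth 1)
  pos 24: ')' -> close internal node _0 (now at depth 0)
Total internal nodes: 4
BFS adjacency from root:
  _0: D _1 E
  _1: B _2 Z W
  _2: S _3
  _3: F C G

Answer: _0: D _1 E
_1: B _2 Z W
_2: S _3
_3: F C G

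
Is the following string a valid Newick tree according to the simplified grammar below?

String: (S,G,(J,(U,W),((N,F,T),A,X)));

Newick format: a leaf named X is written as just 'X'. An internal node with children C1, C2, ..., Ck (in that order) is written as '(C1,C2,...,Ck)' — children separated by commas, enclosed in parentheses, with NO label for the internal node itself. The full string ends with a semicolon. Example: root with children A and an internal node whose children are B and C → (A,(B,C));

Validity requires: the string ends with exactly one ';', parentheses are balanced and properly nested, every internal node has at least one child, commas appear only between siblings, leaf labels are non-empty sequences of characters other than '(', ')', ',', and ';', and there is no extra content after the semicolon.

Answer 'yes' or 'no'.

Input: (S,G,(J,(U,W),((N,F,T),A,X)));
Paren balance: 5 '(' vs 5 ')' OK
Ends with single ';': True
Full parse: OK
Valid: True

Answer: yes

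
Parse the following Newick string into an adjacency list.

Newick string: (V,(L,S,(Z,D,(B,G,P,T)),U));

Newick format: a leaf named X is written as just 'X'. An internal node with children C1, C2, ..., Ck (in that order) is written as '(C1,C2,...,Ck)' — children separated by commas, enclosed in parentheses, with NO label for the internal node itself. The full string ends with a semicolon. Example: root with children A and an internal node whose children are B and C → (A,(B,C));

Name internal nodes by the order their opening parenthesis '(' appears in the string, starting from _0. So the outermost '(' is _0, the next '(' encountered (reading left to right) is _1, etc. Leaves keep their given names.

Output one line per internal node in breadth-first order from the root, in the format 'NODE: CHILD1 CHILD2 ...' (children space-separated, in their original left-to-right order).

Answer: _0: V _1
_1: L S _2 U
_2: Z D _3
_3: B G P T

Derivation:
Input: (V,(L,S,(Z,D,(B,G,P,T)),U));
Scanning left-to-right, naming '(' by encounter order:
  pos 0: '(' -> open internal node _0 (depth 1)
  pos 3: '(' -> open internal node _1 (depth 2)
  pos 8: '(' -> open internal node _2 (depth 3)
  pos 13: '(' -> open internal node _3 (depth 4)
  pos 21: ')' -> close internal node _3 (now at depth 3)
  pos 22: ')' -> close internal node _2 (now at depth 2)
  pos 25: ')' -> close internal node _1 (now at depth 1)
  pos 26: ')' -> close internal node _0 (now at depth 0)
Total internal nodes: 4
BFS adjacency from root:
  _0: V _1
  _1: L S _2 U
  _2: Z D _3
  _3: B G P T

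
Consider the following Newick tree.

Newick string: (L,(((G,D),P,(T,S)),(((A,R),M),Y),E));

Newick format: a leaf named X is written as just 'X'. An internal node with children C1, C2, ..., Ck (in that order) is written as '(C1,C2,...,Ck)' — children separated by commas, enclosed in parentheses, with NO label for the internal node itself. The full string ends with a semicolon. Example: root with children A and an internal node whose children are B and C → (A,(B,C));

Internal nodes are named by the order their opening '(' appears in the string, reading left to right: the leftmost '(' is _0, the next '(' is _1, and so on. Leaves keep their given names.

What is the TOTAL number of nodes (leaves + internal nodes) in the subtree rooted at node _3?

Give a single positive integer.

Answer: 3

Derivation:
Newick: (L,(((G,D),P,(T,S)),(((A,R),M),Y),E));
Locate _3: it is the '(' at position 5 (the 4th '(' reading left to right).
Query: subtree rooted at _3
_3: subtree_size = 1 + 2
  G: subtree_size = 1 + 0
  D: subtree_size = 1 + 0
Total subtree size of _3: 3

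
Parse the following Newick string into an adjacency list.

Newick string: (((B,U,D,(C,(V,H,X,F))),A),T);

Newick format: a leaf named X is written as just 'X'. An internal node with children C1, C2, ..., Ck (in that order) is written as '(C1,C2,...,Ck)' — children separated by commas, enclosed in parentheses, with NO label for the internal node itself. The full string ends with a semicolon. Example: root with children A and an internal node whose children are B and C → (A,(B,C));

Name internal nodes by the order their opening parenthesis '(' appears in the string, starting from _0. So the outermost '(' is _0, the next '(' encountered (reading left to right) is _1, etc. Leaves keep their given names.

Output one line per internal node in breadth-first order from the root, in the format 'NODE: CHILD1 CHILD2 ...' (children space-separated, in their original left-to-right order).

Answer: _0: _1 T
_1: _2 A
_2: B U D _3
_3: C _4
_4: V H X F

Derivation:
Input: (((B,U,D,(C,(V,H,X,F))),A),T);
Scanning left-to-right, naming '(' by encounter order:
  pos 0: '(' -> open internal node _0 (depth 1)
  pos 1: '(' -> open internal node _1 (depth 2)
  pos 2: '(' -> open internal node _2 (depth 3)
  pos 9: '(' -> open internal node _3 (depth 4)
  pos 12: '(' -> open internal node _4 (depth 5)
  pos 20: ')' -> close internal node _4 (now at depth 4)
  pos 21: ')' -> close internal node _3 (now at depth 3)
  pos 22: ')' -> close internal node _2 (now at depth 2)
  pos 25: ')' -> close internal node _1 (now at depth 1)
  pos 28: ')' -> close internal node _0 (now at depth 0)
Total internal nodes: 5
BFS adjacency from root:
  _0: _1 T
  _1: _2 A
  _2: B U D _3
  _3: C _4
  _4: V H X F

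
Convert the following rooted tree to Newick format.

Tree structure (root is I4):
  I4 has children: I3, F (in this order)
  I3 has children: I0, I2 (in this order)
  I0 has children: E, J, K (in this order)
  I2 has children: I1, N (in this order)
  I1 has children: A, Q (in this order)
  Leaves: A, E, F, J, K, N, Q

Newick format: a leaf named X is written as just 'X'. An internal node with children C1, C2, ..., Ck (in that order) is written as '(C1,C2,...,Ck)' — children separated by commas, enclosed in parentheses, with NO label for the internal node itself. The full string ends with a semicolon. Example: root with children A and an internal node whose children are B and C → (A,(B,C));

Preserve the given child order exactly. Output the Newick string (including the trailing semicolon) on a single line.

internal I4 with children ['I3', 'F']
  internal I3 with children ['I0', 'I2']
    internal I0 with children ['E', 'J', 'K']
      leaf 'E' → 'E'
      leaf 'J' → 'J'
      leaf 'K' → 'K'
    → '(E,J,K)'
    internal I2 with children ['I1', 'N']
      internal I1 with children ['A', 'Q']
        leaf 'A' → 'A'
        leaf 'Q' → 'Q'
      → '(A,Q)'
      leaf 'N' → 'N'
    → '((A,Q),N)'
  → '((E,J,K),((A,Q),N))'
  leaf 'F' → 'F'
→ '(((E,J,K),((A,Q),N)),F)'
Final: (((E,J,K),((A,Q),N)),F);

Answer: (((E,J,K),((A,Q),N)),F);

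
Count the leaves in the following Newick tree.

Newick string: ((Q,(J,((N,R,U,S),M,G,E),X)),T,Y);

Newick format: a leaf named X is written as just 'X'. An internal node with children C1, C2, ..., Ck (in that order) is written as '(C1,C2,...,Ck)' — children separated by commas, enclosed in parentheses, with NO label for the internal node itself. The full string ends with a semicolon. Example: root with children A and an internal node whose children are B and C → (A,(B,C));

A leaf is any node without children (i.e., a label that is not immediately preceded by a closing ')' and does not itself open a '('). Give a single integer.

Answer: 12

Derivation:
Newick: ((Q,(J,((N,R,U,S),M,G,E),X)),T,Y);
Scan left-to-right; a leaf is any maximal label run not followed by '(':
  pos 2: leaf 'Q' → count = 1
  pos 5: leaf 'J' → count = 2
  pos 9: leaf 'N' → count = 3
  pos 11: leaf 'R' → count = 4
  pos 13: leaf 'U' → count = 5
  pos 15: leaf 'S' → count = 6
  pos 18: leaf 'M' → count = 7
  pos 20: leaf 'G' → count = 8
  pos 22: leaf 'E' → count = 9
  pos 25: leaf 'X' → count = 10
  pos 29: leaf 'T' → count = 11
  pos 31: leaf 'Y' → count = 12
Total leaves: 12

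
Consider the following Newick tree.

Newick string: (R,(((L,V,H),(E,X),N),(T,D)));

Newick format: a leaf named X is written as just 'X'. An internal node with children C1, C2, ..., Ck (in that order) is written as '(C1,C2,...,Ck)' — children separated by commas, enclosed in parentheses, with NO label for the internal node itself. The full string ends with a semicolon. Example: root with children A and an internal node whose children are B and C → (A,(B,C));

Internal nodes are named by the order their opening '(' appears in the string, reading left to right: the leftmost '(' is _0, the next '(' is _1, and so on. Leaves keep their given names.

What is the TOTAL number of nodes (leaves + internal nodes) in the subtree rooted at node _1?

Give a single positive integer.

Answer: 13

Derivation:
Newick: (R,(((L,V,H),(E,X),N),(T,D)));
Locate _1: it is the '(' at position 3 (the 2nd '(' reading left to right).
Query: subtree rooted at _1
_1: subtree_size = 1 + 12
  _2: subtree_size = 1 + 8
    _3: subtree_size = 1 + 3
      L: subtree_size = 1 + 0
      V: subtree_size = 1 + 0
      H: subtree_size = 1 + 0
    _4: subtree_size = 1 + 2
      E: subtree_size = 1 + 0
      X: subtree_size = 1 + 0
    N: subtree_size = 1 + 0
  _5: subtree_size = 1 + 2
    T: subtree_size = 1 + 0
    D: subtree_size = 1 + 0
Total subtree size of _1: 13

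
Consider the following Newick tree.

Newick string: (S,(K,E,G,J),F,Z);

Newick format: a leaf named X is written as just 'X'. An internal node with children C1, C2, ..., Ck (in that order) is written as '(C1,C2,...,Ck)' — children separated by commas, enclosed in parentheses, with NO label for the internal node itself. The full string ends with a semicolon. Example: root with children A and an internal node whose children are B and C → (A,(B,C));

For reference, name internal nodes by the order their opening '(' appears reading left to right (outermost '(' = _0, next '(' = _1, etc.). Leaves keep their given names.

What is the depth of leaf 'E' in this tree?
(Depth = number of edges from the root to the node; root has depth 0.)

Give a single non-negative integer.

Newick: (S,(K,E,G,J),F,Z);
Naming internals by '(' encounter order: outermost '(' = _0, next = _1, ...
Query node: E
Path from root: _0 -> _1 -> E
Depth of E: 2 (number of edges from root)

Answer: 2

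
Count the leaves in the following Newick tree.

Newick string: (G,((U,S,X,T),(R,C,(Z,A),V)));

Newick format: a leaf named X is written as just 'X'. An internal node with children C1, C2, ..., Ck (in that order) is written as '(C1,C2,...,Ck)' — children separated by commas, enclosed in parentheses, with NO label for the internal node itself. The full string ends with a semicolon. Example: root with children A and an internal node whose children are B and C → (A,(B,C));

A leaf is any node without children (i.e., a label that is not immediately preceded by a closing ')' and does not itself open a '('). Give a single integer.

Newick: (G,((U,S,X,T),(R,C,(Z,A),V)));
Scan left-to-right; a leaf is any maximal label run not followed by '(':
  pos 1: leaf 'G' → count = 1
  pos 5: leaf 'U' → count = 2
  pos 7: leaf 'S' → count = 3
  pos 9: leaf 'X' → count = 4
  pos 11: leaf 'T' → count = 5
  pos 15: leaf 'R' → count = 6
  pos 17: leaf 'C' → count = 7
  pos 20: leaf 'Z' → count = 8
  pos 22: leaf 'A' → count = 9
  pos 25: leaf 'V' → count = 10
Total leaves: 10

Answer: 10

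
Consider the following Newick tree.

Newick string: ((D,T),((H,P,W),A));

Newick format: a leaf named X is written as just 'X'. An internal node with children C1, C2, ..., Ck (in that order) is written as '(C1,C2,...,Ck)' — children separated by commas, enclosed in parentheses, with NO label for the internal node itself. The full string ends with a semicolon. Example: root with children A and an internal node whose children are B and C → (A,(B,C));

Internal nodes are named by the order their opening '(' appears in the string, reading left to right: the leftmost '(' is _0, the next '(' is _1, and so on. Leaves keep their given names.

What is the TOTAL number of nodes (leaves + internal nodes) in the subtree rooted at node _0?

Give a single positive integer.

Answer: 10

Derivation:
Newick: ((D,T),((H,P,W),A));
Locate _0: it is the '(' at position 0 (the 1st '(' reading left to right).
Query: subtree rooted at _0
_0: subtree_size = 1 + 9
  _1: subtree_size = 1 + 2
    D: subtree_size = 1 + 0
    T: subtree_size = 1 + 0
  _2: subtree_size = 1 + 5
    _3: subtree_size = 1 + 3
      H: subtree_size = 1 + 0
      P: subtree_size = 1 + 0
      W: subtree_size = 1 + 0
    A: subtree_size = 1 + 0
Total subtree size of _0: 10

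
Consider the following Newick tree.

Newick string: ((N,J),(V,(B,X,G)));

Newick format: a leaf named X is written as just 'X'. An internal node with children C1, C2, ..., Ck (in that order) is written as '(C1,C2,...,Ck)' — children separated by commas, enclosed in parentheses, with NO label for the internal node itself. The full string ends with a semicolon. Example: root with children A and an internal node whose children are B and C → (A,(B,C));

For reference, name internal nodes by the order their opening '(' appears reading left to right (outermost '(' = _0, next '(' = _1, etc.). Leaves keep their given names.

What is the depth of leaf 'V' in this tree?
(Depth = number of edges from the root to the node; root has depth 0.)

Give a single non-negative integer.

Newick: ((N,J),(V,(B,X,G)));
Naming internals by '(' encounter order: outermost '(' = _0, next = _1, ...
Query node: V
Path from root: _0 -> _2 -> V
Depth of V: 2 (number of edges from root)

Answer: 2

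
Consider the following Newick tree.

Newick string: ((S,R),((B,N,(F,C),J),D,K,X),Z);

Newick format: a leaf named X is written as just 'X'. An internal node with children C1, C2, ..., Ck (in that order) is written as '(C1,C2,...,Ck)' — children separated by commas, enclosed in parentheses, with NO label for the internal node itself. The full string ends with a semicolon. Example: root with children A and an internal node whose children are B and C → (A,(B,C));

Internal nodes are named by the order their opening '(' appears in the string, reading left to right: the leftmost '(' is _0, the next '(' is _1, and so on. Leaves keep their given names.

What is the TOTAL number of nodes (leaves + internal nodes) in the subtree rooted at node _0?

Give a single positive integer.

Answer: 16

Derivation:
Newick: ((S,R),((B,N,(F,C),J),D,K,X),Z);
Locate _0: it is the '(' at position 0 (the 1st '(' reading left to right).
Query: subtree rooted at _0
_0: subtree_size = 1 + 15
  _1: subtree_size = 1 + 2
    S: subtree_size = 1 + 0
    R: subtree_size = 1 + 0
  _2: subtree_size = 1 + 10
    _3: subtree_size = 1 + 6
      B: subtree_size = 1 + 0
      N: subtree_size = 1 + 0
      _4: subtree_size = 1 + 2
        F: subtree_size = 1 + 0
        C: subtree_size = 1 + 0
      J: subtree_size = 1 + 0
    D: subtree_size = 1 + 0
    K: subtree_size = 1 + 0
    X: subtree_size = 1 + 0
  Z: subtree_size = 1 + 0
Total subtree size of _0: 16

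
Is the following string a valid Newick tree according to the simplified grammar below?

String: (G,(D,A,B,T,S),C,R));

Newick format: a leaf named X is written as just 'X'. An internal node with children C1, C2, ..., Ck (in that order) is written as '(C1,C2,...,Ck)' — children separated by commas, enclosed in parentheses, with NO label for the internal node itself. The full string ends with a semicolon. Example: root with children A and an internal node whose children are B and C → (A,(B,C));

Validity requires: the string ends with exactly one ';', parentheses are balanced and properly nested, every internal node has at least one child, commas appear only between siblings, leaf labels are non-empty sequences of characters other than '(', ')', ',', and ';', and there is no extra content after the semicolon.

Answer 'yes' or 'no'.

Input: (G,(D,A,B,T,S),C,R));
Paren balance: 2 '(' vs 3 ')' MISMATCH
Ends with single ';': True
Full parse: FAILS (extra content after tree at pos 19)
Valid: False

Answer: no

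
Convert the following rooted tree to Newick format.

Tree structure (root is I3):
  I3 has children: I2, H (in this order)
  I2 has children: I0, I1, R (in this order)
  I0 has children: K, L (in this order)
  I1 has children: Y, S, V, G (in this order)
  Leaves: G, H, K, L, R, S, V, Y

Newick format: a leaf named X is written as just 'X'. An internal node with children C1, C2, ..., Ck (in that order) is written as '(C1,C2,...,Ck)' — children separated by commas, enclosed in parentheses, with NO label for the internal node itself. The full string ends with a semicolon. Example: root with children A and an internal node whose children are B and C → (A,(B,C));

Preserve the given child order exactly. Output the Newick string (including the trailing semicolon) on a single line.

Answer: (((K,L),(Y,S,V,G),R),H);

Derivation:
internal I3 with children ['I2', 'H']
  internal I2 with children ['I0', 'I1', 'R']
    internal I0 with children ['K', 'L']
      leaf 'K' → 'K'
      leaf 'L' → 'L'
    → '(K,L)'
    internal I1 with children ['Y', 'S', 'V', 'G']
      leaf 'Y' → 'Y'
      leaf 'S' → 'S'
      leaf 'V' → 'V'
      leaf 'G' → 'G'
    → '(Y,S,V,G)'
    leaf 'R' → 'R'
  → '((K,L),(Y,S,V,G),R)'
  leaf 'H' → 'H'
→ '(((K,L),(Y,S,V,G),R),H)'
Final: (((K,L),(Y,S,V,G),R),H);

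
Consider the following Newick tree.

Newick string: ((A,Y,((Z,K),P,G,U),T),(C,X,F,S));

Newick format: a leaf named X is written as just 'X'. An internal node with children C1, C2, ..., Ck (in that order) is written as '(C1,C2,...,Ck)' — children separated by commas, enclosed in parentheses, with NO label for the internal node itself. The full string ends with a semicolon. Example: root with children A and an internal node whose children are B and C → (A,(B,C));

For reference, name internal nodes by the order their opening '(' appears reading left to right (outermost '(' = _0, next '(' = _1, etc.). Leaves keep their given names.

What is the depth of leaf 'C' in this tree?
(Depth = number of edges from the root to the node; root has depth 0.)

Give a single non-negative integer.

Newick: ((A,Y,((Z,K),P,G,U),T),(C,X,F,S));
Naming internals by '(' encounter order: outermost '(' = _0, next = _1, ...
Query node: C
Path from root: _0 -> _4 -> C
Depth of C: 2 (number of edges from root)

Answer: 2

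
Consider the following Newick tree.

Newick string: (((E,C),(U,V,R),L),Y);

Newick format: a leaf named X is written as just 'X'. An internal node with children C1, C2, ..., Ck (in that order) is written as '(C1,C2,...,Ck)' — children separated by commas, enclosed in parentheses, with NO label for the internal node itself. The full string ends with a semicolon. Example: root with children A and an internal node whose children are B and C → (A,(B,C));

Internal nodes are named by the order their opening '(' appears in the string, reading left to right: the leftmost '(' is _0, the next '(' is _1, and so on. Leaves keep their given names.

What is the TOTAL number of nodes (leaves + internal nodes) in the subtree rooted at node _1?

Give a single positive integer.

Newick: (((E,C),(U,V,R),L),Y);
Locate _1: it is the '(' at position 1 (the 2nd '(' reading left to right).
Query: subtree rooted at _1
_1: subtree_size = 1 + 8
  _2: subtree_size = 1 + 2
    E: subtree_size = 1 + 0
    C: subtree_size = 1 + 0
  _3: subtree_size = 1 + 3
    U: subtree_size = 1 + 0
    V: subtree_size = 1 + 0
    R: subtree_size = 1 + 0
  L: subtree_size = 1 + 0
Total subtree size of _1: 9

Answer: 9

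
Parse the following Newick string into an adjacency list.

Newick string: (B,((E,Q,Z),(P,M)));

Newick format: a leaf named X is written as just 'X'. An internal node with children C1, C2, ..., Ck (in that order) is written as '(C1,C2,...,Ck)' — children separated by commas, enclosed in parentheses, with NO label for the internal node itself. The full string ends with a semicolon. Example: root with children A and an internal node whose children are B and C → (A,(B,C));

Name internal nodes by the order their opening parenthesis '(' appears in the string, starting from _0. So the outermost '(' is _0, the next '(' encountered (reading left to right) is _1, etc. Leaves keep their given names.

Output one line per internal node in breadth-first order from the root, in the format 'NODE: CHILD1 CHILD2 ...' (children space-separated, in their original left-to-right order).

Answer: _0: B _1
_1: _2 _3
_2: E Q Z
_3: P M

Derivation:
Input: (B,((E,Q,Z),(P,M)));
Scanning left-to-right, naming '(' by encounter order:
  pos 0: '(' -> open internal node _0 (depth 1)
  pos 3: '(' -> open internal node _1 (depth 2)
  pos 4: '(' -> open internal node _2 (depth 3)
  pos 10: ')' -> close internal node _2 (now at depth 2)
  pos 12: '(' -> open internal node _3 (depth 3)
  pos 16: ')' -> close internal node _3 (now at depth 2)
  pos 17: ')' -> close internal node _1 (now at depth 1)
  pos 18: ')' -> close internal node _0 (now at depth 0)
Total internal nodes: 4
BFS adjacency from root:
  _0: B _1
  _1: _2 _3
  _2: E Q Z
  _3: P M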